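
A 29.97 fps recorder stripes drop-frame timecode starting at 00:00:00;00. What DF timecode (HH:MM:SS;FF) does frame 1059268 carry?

09:49:04;10

Each 10-minute DF block holds 10 × 60 × 30 − 9 × 2 = 17982 frames. 1059268 ÷ 17982 → 58 full blocks, remainder 16312.
Within the partial block the first minute is 1800 frames and each further minute 1798, so 9 further minute boundaries passed. Total skipped labels = 18 × 58 + 2 × 9 = 1062.
Non-drop label index = 1059268 + 1062 = 1060330; at 30 labels/s that is 09:49:04:10, i.e. DF 09:49:04;10.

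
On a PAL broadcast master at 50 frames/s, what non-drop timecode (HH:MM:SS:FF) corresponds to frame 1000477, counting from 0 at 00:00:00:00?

1000477 ÷ 50 = 20009 full seconds, remainder 27 frames.
20009 s = 5 h 33 min 29 s.
Timecode: 05:33:29:27.

05:33:29:27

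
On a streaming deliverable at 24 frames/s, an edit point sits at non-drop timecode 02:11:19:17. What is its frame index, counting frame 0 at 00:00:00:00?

Total seconds to the label: (2 × 3600 + 11 × 60 + 19) = 7879.
Frame index = 7879 × 24 + 17 = 189113.

frame 189113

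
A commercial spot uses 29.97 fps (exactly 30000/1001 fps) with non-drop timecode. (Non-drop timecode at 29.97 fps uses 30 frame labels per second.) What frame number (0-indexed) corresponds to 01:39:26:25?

frame 179005

Total seconds to the label: (1 × 3600 + 39 × 60 + 26) = 5966.
Frame index = 5966 × 30 + 25 = 179005.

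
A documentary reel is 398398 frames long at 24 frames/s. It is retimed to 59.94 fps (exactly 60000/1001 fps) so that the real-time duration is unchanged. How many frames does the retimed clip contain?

Target frames = source frames × (target rate / source rate) = 398398 × (60000/1001)/(24) = 398398 × 2500/1001 = 995000.

995000 frames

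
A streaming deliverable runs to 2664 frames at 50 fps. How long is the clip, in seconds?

Running time = 2664 / (50) = 53.28 s.

53.28 seconds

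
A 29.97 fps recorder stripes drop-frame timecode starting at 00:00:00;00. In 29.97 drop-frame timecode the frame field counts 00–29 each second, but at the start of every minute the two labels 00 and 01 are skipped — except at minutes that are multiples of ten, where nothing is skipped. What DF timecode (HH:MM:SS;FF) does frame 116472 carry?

01:04:46;08

Each 10-minute DF block holds 10 × 60 × 30 − 9 × 2 = 17982 frames. 116472 ÷ 17982 → 6 full blocks, remainder 8580.
Within the partial block the first minute is 1800 frames and each further minute 1798, so 4 further minute boundaries passed. Total skipped labels = 18 × 6 + 2 × 4 = 116.
Non-drop label index = 116472 + 116 = 116588; at 30 labels/s that is 01:04:46:08, i.e. DF 01:04:46;08.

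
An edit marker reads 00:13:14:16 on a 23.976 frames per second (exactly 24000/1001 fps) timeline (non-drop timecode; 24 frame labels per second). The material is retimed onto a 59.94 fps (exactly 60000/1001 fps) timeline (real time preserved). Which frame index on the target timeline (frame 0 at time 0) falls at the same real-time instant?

frame 47680

Source frame index: (0×3600 + 13×60 + 14) × 24 + 16 = 19072.
Real time: 19072 / (24000/1001) = 298298/375 s.
Target frame: (298298/375) × (60000/1001) = 47680.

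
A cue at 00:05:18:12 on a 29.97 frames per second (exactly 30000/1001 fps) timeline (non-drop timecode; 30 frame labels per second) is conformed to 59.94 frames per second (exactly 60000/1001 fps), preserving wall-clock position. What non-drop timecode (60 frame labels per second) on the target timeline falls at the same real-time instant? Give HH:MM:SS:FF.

Source frame index: (0×3600 + 5×60 + 18) × 30 + 12 = 9552.
Real time: 9552 / (30000/1001) = 199199/625 s.
Target frame: (199199/625) × (60000/1001) = 19104.
At 60 labels/s: frame 19104 → 00:05:18:24.

00:05:18:24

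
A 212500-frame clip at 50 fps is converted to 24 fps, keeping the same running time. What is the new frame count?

102000 frames

Target frames = source frames × (target rate / source rate) = 212500 × (24)/(50) = 212500 × 12/25 = 102000.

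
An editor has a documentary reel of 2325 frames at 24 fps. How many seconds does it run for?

96.875 seconds

Running time = 2325 / (24) = 96.875 s.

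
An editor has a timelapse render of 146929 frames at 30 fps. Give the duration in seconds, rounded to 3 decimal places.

4897.633 seconds

Running time = 146929 × 1/30 = 146929/30 s ≈ 4897.633 s.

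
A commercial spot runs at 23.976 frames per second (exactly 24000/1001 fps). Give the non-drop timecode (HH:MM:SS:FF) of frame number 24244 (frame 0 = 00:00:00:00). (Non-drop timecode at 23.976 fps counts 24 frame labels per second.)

24244 ÷ 24 = 1010 full seconds, remainder 4 frames.
1010 s = 0 h 16 min 50 s.
Timecode: 00:16:50:04.

00:16:50:04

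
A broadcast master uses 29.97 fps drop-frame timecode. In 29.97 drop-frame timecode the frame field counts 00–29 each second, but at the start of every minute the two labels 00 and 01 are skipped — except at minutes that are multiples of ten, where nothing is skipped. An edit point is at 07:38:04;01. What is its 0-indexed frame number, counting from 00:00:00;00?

Complete 10-minute blocks: 45, each 17982 frames → 809190.
Remaining 8 whole minutes in the current block: 1800 + 7 × 1798 = 14386 frames.
Within the current minute: 4 × 30 + 1 − 2 = 119 (labels ;00/;01 skipped at this minute). Total = 809190 + 14386 + 119 = 823695.

823695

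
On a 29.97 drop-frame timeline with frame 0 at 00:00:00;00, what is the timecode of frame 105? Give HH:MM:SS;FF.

00:00:03;15

Each 10-minute DF block holds 10 × 60 × 30 − 9 × 2 = 17982 frames. 105 ÷ 17982 → 0 full blocks, remainder 105.
Within the partial block the first minute is 1800 frames and each further minute 1798, so 0 further minute boundaries passed. Total skipped labels = 18 × 0 + 2 × 0 = 0.
Non-drop label index = 105 + 0 = 105; at 30 labels/s that is 00:00:03:15, i.e. DF 00:00:03;15.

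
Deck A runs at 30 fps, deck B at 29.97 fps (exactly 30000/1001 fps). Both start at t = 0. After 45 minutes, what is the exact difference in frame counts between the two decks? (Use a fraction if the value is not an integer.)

81000/1001 frames

45 min = 2700 s.
A emits 30 × 2700 = 81000 frames; B emits 30000/1001 × 2700 = 81000000/1001.
Difference = 81000/1001 frames (≈ 80.9191); B is behind A.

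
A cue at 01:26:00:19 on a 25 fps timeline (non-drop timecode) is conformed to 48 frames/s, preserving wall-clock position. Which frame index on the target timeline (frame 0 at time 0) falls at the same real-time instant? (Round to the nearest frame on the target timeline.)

Source frame index: (1×3600 + 26×60 + 0) × 25 + 19 = 129019.
Real time: 129019 / (25) = 129019/25 s.
Target frame: (129019/25) × (48) = 6192912/25 ≈ 247716.480 → 247716.

frame 247716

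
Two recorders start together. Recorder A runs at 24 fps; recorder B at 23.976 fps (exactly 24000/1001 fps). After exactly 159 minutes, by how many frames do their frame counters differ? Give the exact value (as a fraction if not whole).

159 min = 9540 s.
A emits 24 × 9540 = 228960 frames; B emits 24000/1001 × 9540 = 228960000/1001.
Difference = 228960/1001 frames (≈ 228.7313); B is behind A.

228960/1001 frames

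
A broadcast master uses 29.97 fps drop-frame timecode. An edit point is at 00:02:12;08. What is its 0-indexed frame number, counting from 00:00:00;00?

3964

As if non-drop at 30 labels/s: (0 × 3600 + 2 × 60 + 12) × 30 + 8 = 3968.
Minute boundaries passed: 2; those not divisible by 10: 2 − 0 = 2; dropped labels = 2 × 2 = 4.
Actual frame index = 3968 − 4 = 3964.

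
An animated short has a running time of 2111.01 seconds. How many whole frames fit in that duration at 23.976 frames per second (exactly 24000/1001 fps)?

50613 frames

Frames = 2111.01 × 24000/1001 = 4605840/91 ≈ 50613.6264.
Complete frames: 50613.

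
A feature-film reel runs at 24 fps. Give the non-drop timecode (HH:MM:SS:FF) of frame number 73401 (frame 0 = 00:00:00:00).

00:50:58:09

73401 ÷ 24 = 3058 full seconds, remainder 9 frames.
3058 s = 0 h 50 min 58 s.
Timecode: 00:50:58:09.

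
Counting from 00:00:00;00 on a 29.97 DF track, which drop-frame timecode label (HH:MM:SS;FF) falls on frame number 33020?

Ten DF minutes hold 17982 frames, so frame 33020 lies in block 1 (frames 17982–35963) with 15038 frames into that block.
The block's first minute is 1800 frames and the rest 1798 each; 15038 frames reaches minute 8, so 1 × 18 + 8 × 2 = 34 labels have been skipped so far.
Adding those back, label number 33020 + 34 = 33054 at 30 labels/s is 1101 s + 24 f = 0 h 18 min 21 s frame 24, i.e. 00:18:21;24.

00:18:21;24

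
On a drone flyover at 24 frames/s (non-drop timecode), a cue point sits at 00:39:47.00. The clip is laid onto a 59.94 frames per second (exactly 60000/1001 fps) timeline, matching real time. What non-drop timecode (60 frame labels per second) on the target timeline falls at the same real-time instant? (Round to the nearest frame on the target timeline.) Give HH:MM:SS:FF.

00:39:44:37

Source frame index: (0×3600 + 39×60 + 47) × 24 + 0 = 57288.
Real time: 57288 / (24) = 2387 s.
Target frame: (2387) × (60000/1001) = 1860000/13 ≈ 143076.923 → 143077.
At 60 labels/s: frame 143077 → 00:39:44:37.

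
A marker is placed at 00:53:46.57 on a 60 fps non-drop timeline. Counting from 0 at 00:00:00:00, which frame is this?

Total seconds to the label: (0 × 3600 + 53 × 60 + 46) = 3226.
Frame index = 3226 × 60 + 57 = 193617.

193617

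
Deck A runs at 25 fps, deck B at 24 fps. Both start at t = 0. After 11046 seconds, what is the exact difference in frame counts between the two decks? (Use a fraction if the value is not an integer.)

A emits 25 × 11046 = 276150 frames; B emits 24 × 11046 = 265104.
Difference = 11046 frames; B is behind A.

11046 frames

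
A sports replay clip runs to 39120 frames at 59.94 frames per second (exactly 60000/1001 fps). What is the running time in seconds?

Running time = 39120 / (60000/1001) = 652.652 s.

652.652 seconds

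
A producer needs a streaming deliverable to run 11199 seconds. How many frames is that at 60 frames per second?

671940 frames

Frames = 11199 × 60 = 671940.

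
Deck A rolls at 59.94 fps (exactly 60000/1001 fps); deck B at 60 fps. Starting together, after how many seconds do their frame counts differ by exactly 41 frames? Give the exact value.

The gap grows by |60 − 60000/1001| = 60/1001 frames per second.
Time for a 41-frame gap: 41 ÷ (60/1001) = 41041/60 s.

41041/60 seconds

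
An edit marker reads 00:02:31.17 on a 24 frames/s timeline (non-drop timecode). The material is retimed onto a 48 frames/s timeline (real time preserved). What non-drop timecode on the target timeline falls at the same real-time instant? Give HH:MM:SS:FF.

Source frame index: (0×3600 + 2×60 + 31) × 24 + 17 = 3641.
Real time: 3641 / (24) = 3641/24 s.
Target frame: (3641/24) × (48) = 7282.
At 48 labels/s: frame 7282 → 00:02:31:34.

00:02:31:34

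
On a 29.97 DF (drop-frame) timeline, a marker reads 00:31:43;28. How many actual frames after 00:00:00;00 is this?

57062

Complete 10-minute blocks: 3, each 17982 frames → 53946.
Remaining 1 whole minute in the current block: 1800 + 0 × 1798 = 1800 frames.
Within the current minute: 43 × 30 + 28 − 2 = 1316 (labels ;00/;01 skipped at this minute). Total = 53946 + 1800 + 1316 = 57062.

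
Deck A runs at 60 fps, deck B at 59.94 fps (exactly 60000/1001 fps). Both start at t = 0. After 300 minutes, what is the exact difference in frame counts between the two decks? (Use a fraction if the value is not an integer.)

1080000/1001 frames

300 min = 18000 s.
A emits 60 × 18000 = 1080000 frames; B emits 60000/1001 × 18000 = 1080000000/1001.
Difference = 1080000/1001 frames (≈ 1078.9211); B is behind A.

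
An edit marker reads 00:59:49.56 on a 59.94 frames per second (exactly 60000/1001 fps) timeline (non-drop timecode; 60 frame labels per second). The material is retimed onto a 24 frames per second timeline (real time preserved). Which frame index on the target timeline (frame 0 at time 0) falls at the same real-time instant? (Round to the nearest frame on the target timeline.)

frame 86245

Source frame index: (0×3600 + 59×60 + 49) × 60 + 56 = 215396.
Real time: 215396 / (60000/1001) = 53902849/15000 s.
Target frame: (53902849/15000) × (24) = 53902849/625 ≈ 86244.558 → 86245.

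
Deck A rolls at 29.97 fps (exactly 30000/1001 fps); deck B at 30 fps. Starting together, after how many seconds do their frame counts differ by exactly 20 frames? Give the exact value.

2002/3 seconds

The gap grows by |30 − 30000/1001| = 30/1001 frames per second.
Time for a 20-frame gap: 20 ÷ (30/1001) = 2002/3 s.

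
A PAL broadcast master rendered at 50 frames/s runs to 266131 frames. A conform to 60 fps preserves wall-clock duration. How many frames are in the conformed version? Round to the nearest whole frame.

319357 frames

Frames at target rate = 266131 × (60) / (50) = 1596786/5 ≈ 319357.200.
Nearest whole frame: 319357.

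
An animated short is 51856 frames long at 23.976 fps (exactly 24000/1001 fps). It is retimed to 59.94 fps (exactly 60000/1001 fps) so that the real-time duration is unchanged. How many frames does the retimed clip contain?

129640 frames

Target frames = source frames × (target rate / source rate) = 51856 × (60000/1001)/(24000/1001) = 51856 × 5/2 = 129640.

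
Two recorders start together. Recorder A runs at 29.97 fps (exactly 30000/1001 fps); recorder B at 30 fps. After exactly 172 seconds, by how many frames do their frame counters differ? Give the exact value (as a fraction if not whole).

5160/1001 frames

A emits 30000/1001 × 172 = 5160000/1001 frames; B emits 30 × 172 = 5160.
Difference = 5160/1001 frames (≈ 5.1548); B is ahead of A.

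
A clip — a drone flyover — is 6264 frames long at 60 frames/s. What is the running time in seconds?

Running time = 6264 / (60) = 104.4 s.

104.4 seconds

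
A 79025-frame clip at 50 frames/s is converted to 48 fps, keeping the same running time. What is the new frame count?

75864 frames

Target frames = source frames × (target rate / source rate) = 79025 × (48)/(50) = 79025 × 24/25 = 75864.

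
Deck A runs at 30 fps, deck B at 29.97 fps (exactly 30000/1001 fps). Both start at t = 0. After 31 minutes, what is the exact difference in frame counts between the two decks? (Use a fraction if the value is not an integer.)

55800/1001 frames

31 min = 1860 s.
A emits 30 × 1860 = 55800 frames; B emits 30000/1001 × 1860 = 55800000/1001.
Difference = 55800/1001 frames (≈ 55.7443); B is behind A.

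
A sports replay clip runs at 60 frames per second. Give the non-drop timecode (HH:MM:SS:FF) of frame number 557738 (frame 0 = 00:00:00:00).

02:34:55:38

557738 ÷ 60 = 9295 full seconds, remainder 38 frames.
9295 s = 2 h 34 min 55 s.
Timecode: 02:34:55:38.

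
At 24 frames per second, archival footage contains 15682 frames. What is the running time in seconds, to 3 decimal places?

653.417 seconds

Running time = 15682 × 1/24 = 7841/12 s ≈ 653.417 s.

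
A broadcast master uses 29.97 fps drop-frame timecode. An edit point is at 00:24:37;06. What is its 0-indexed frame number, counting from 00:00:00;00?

44272

Complete 10-minute blocks: 2, each 17982 frames → 35964.
Remaining 4 whole minutes in the current block: 1800 + 3 × 1798 = 7194 frames.
Within the current minute: 37 × 30 + 6 − 2 = 1114 (labels ;00/;01 skipped at this minute). Total = 35964 + 7194 + 1114 = 44272.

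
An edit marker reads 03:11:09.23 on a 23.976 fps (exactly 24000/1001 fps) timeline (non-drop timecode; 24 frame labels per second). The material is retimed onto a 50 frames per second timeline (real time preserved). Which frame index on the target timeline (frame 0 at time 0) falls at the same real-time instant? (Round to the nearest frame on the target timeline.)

Source frame index: (3×3600 + 11×60 + 9) × 24 + 23 = 275279.
Real time: 275279 / (24000/1001) = 275554279/24000 s.
Target frame: (275554279/24000) × (50) = 275554279/480 ≈ 574071.415 → 574071.

frame 574071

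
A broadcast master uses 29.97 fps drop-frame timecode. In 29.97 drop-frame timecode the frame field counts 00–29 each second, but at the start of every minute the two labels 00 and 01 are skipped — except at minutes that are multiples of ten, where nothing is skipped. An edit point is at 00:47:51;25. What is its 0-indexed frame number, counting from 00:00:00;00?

86069

Complete 10-minute blocks: 4, each 17982 frames → 71928.
Remaining 7 whole minutes in the current block: 1800 + 6 × 1798 = 12588 frames.
Within the current minute: 51 × 30 + 25 − 2 = 1553 (labels ;00/;01 skipped at this minute). Total = 71928 + 12588 + 1553 = 86069.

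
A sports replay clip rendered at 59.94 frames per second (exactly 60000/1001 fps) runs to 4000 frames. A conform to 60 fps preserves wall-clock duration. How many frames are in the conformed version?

Target frames = source frames × (target rate / source rate) = 4000 × (60)/(60000/1001) = 4000 × 1001/1000 = 4004.

4004 frames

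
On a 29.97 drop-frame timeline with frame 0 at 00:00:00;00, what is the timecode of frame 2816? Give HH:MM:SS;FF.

00:01:33;28

Each 10-minute DF block holds 10 × 60 × 30 − 9 × 2 = 17982 frames. 2816 ÷ 17982 → 0 full blocks, remainder 2816.
Within the partial block the first minute is 1800 frames and each further minute 1798, so 1 further minute boundary passed. Total skipped labels = 18 × 0 + 2 × 1 = 2.
Non-drop label index = 2816 + 2 = 2818; at 30 labels/s that is 00:01:33:28, i.e. DF 00:01:33;28.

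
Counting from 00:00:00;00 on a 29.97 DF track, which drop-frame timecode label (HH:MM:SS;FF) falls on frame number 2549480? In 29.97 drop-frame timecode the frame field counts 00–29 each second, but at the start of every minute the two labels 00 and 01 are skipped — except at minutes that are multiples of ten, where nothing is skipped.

Ten DF minutes hold 17982 frames, so frame 2549480 lies in block 141 (frames 2535462–2553443) with 14018 frames into that block.
The block's first minute is 1800 frames and the rest 1798 each; 14018 frames reaches minute 7, so 141 × 18 + 7 × 2 = 2552 labels have been skipped so far.
Adding those back, label number 2549480 + 2552 = 2552032 at 30 labels/s is 85067 s + 22 f = 23 h 37 min 47 s frame 22, i.e. 23:37:47;22.

23:37:47;22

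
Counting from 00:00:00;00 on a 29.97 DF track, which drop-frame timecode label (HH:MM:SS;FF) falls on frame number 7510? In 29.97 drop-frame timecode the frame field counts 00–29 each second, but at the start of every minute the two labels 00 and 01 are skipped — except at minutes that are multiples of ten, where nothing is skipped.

Each 10-minute DF block holds 10 × 60 × 30 − 9 × 2 = 17982 frames. 7510 ÷ 17982 → 0 full blocks, remainder 7510.
Within the partial block the first minute is 1800 frames and each further minute 1798, so 4 further minute boundaries passed. Total skipped labels = 18 × 0 + 2 × 4 = 8.
Non-drop label index = 7510 + 8 = 7518; at 30 labels/s that is 00:04:10:18, i.e. DF 00:04:10;18.

00:04:10;18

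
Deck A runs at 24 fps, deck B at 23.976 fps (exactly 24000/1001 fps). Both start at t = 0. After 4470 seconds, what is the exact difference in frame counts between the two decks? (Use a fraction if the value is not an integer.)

A emits 24 × 4470 = 107280 frames; B emits 24000/1001 × 4470 = 107280000/1001.
Difference = 107280/1001 frames (≈ 107.1728); B is behind A.

107280/1001 frames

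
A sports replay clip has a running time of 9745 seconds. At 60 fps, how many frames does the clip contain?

Frames = 9745 × 60 = 584700.

584700 frames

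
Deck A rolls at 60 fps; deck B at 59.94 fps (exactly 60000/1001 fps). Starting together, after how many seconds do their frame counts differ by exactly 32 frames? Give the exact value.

8008/15 seconds

The gap grows by |60000/1001 − 60| = 60/1001 frames per second.
Time for a 32-frame gap: 32 ÷ (60/1001) = 8008/15 s.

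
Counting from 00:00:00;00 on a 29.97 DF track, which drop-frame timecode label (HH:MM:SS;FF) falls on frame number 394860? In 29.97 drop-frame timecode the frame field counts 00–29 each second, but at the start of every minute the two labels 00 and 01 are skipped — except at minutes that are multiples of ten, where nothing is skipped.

Each 10-minute DF block holds 10 × 60 × 30 − 9 × 2 = 17982 frames. 394860 ÷ 17982 → 21 full blocks, remainder 17238.
Within the partial block the first minute is 1800 frames and each further minute 1798, so 9 further minute boundaries passed. Total skipped labels = 18 × 21 + 2 × 9 = 396.
Non-drop label index = 394860 + 396 = 395256; at 30 labels/s that is 03:39:35:06, i.e. DF 03:39:35;06.

03:39:35;06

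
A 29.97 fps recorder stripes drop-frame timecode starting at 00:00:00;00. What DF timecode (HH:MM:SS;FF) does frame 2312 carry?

00:01:17;04

Ten DF minutes hold 17982 frames, so frame 2312 lies in block 0 (frames 0–17981) with 2312 frames into that block.
The block's first minute is 1800 frames and the rest 1798 each; 2312 frames reaches minute 1, so 0 × 18 + 1 × 2 = 2 labels have been skipped so far.
Adding those back, label number 2312 + 2 = 2314 at 30 labels/s is 77 s + 4 f = 0 h 1 min 17 s frame 4, i.e. 00:01:17;04.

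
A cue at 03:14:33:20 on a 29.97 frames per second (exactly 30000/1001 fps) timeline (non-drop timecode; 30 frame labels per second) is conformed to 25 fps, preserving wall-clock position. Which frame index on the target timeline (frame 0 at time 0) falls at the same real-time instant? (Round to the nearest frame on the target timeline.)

Source frame index: (3×3600 + 14×60 + 33) × 30 + 20 = 350210.
Real time: 350210 / (30000/1001) = 35056021/3000 s.
Target frame: (35056021/3000) × (25) = 35056021/120 ≈ 292133.508 → 292134.

frame 292134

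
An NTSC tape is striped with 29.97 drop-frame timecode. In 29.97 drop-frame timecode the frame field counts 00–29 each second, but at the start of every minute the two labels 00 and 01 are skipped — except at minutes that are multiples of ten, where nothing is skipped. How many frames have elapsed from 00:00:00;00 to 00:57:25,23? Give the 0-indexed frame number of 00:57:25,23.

103269

As if non-drop at 30 labels/s: (0 × 3600 + 57 × 60 + 25) × 30 + 23 = 103373.
Minute boundaries passed: 57; those not divisible by 10: 57 − 5 = 52; dropped labels = 2 × 52 = 104.
Actual frame index = 103373 − 104 = 103269.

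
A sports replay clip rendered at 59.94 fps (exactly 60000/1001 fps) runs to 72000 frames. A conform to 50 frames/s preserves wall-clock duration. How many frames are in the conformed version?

Target frames = source frames × (target rate / source rate) = 72000 × (50)/(60000/1001) = 72000 × 1001/1200 = 60060.

60060 frames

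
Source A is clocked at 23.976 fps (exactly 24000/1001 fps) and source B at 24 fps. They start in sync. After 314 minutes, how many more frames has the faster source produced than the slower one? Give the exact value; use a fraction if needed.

452160/1001 frames

314 min = 18840 s.
A emits 24000/1001 × 18840 = 452160000/1001 frames; B emits 24 × 18840 = 452160.
Difference = 452160/1001 frames (≈ 451.7083); B is ahead of A.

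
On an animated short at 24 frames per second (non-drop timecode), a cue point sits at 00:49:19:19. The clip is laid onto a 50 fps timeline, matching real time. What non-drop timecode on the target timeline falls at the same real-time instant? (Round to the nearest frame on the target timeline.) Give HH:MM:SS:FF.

Source frame index: (0×3600 + 49×60 + 19) × 24 + 19 = 71035.
Real time: 71035 / (24) = 71035/24 s.
Target frame: (71035/24) × (50) = 1775875/12 ≈ 147989.583 → 147990.
At 50 labels/s: frame 147990 → 00:49:19:40.

00:49:19:40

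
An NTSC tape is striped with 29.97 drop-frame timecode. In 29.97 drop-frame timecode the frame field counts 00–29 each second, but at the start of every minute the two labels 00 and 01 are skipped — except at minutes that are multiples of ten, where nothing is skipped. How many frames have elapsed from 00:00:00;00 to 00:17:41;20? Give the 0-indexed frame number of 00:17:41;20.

Complete 10-minute blocks: 1, each 17982 frames → 17982.
Remaining 7 whole minutes in the current block: 1800 + 6 × 1798 = 12588 frames.
Within the current minute: 41 × 30 + 20 − 2 = 1248 (labels ;00/;01 skipped at this minute). Total = 17982 + 12588 + 1248 = 31818.

31818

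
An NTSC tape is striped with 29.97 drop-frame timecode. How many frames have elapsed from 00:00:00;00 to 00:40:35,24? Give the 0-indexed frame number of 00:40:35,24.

73002

Complete 10-minute blocks: 4, each 17982 frames → 71928.
Remaining 0 whole minutes in the current block: 0 frames.
Within the current minute: 35 × 30 + 24 = 1074. Total = 71928 + 0 + 1074 = 73002.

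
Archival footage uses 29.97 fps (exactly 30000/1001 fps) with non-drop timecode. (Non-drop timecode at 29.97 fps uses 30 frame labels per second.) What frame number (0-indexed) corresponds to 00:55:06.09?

Total seconds to the label: (0 × 3600 + 55 × 60 + 6) = 3306.
Frame index = 3306 × 30 + 9 = 99189.

frame 99189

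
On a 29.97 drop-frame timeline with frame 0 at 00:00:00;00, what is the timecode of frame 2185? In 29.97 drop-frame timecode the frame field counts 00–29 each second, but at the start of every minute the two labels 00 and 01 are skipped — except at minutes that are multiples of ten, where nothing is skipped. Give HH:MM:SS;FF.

Ten DF minutes hold 17982 frames, so frame 2185 lies in block 0 (frames 0–17981) with 2185 frames into that block.
The block's first minute is 1800 frames and the rest 1798 each; 2185 frames reaches minute 1, so 0 × 18 + 1 × 2 = 2 labels have been skipped so far.
Adding those back, label number 2185 + 2 = 2187 at 30 labels/s is 72 s + 27 f = 0 h 1 min 12 s frame 27, i.e. 00:01:12;27.

00:01:12;27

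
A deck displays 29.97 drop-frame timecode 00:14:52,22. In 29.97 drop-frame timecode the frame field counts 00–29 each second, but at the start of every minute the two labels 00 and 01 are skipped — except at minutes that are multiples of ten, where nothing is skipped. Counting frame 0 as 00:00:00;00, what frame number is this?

Complete 10-minute blocks: 1, each 17982 frames → 17982.
Remaining 4 whole minutes in the current block: 1800 + 3 × 1798 = 7194 frames.
Within the current minute: 52 × 30 + 22 − 2 = 1580 (labels ;00/;01 skipped at this minute). Total = 17982 + 7194 + 1580 = 26756.

26756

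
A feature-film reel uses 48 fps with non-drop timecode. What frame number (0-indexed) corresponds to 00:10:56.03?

frame 31491

Total seconds to the label: (0 × 3600 + 10 × 60 + 56) = 656.
Frame index = 656 × 48 + 3 = 31491.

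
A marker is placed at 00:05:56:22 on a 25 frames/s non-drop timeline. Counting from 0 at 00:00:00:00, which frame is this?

8922

Total seconds to the label: (0 × 3600 + 5 × 60 + 56) = 356.
Frame index = 356 × 25 + 22 = 8922.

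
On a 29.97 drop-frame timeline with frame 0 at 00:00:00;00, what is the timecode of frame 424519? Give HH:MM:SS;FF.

Each 10-minute DF block holds 10 × 60 × 30 − 9 × 2 = 17982 frames. 424519 ÷ 17982 → 23 full blocks, remainder 10933.
Within the partial block the first minute is 1800 frames and each further minute 1798, so 6 further minute boundaries passed. Total skipped labels = 18 × 23 + 2 × 6 = 426.
Non-drop label index = 424519 + 426 = 424945; at 30 labels/s that is 03:56:04:25, i.e. DF 03:56:04;25.

03:56:04;25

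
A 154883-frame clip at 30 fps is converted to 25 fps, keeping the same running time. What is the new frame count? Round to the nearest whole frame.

Frames at target rate = 154883 × (25) / (30) = 774415/6 ≈ 129069.167.
Nearest whole frame: 129069.

129069 frames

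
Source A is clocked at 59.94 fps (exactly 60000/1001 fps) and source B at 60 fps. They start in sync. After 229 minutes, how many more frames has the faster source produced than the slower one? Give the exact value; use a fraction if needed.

229 min = 13740 s.
A emits 60000/1001 × 13740 = 824400000/1001 frames; B emits 60 × 13740 = 824400.
Difference = 824400/1001 frames (≈ 823.5764); B is ahead of A.

824400/1001 frames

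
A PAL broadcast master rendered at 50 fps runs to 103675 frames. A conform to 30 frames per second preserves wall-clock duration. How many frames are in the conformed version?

62205 frames

Target frames = source frames × (target rate / source rate) = 103675 × (30)/(50) = 103675 × 3/5 = 62205.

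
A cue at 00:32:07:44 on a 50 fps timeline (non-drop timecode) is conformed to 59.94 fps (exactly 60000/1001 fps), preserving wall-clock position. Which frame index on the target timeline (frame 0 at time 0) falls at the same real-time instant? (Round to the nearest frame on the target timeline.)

frame 115557

Source frame index: (0×3600 + 32×60 + 7) × 50 + 44 = 96394.
Real time: 96394 / (50) = 48197/25 s.
Target frame: (48197/25) × (60000/1001) = 115672800/1001 ≈ 115557.243 → 115557.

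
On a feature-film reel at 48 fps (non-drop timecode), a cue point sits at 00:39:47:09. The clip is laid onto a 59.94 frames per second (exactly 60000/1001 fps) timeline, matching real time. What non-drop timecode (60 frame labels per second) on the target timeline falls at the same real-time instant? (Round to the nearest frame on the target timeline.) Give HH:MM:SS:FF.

00:39:44:48

Source frame index: (0×3600 + 39×60 + 47) × 48 + 9 = 114585.
Real time: 114585 / (48) = 38195/16 s.
Target frame: (38195/16) × (60000/1001) = 143231250/1001 ≈ 143088.162 → 143088.
At 60 labels/s: frame 143088 → 00:39:44:48.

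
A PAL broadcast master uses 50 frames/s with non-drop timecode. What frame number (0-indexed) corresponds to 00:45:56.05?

137805

Total seconds to the label: (0 × 3600 + 45 × 60 + 56) = 2756.
Frame index = 2756 × 50 + 5 = 137805.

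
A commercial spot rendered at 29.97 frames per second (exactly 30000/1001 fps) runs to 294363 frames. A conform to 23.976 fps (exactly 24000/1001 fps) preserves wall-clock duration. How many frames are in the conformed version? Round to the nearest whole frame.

Frames at target rate = 294363 × (24000/1001) / (30000/1001) = 1177452/5 ≈ 235490.400.
Nearest whole frame: 235490.

235490 frames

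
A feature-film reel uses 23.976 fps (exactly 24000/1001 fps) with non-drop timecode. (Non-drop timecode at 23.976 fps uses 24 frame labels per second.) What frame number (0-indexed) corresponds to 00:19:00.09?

Total seconds to the label: (0 × 3600 + 19 × 60 + 0) = 1140.
Frame index = 1140 × 24 + 9 = 27369.

frame 27369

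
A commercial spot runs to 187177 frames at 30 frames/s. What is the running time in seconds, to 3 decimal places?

6239.233 seconds

Running time = 187177 × 1/30 = 187177/30 s ≈ 6239.233 s.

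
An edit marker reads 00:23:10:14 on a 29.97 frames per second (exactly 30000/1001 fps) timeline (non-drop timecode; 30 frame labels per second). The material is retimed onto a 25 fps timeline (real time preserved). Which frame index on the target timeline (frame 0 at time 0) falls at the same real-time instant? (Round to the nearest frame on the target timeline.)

Source frame index: (0×3600 + 23×60 + 10) × 30 + 14 = 41714.
Real time: 41714 / (30000/1001) = 20877857/15000 s.
Target frame: (20877857/15000) × (25) = 20877857/600 ≈ 34796.428 → 34796.

frame 34796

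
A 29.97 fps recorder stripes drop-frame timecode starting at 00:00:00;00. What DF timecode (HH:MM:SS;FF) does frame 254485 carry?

02:21:31;09

Ten DF minutes hold 17982 frames, so frame 254485 lies in block 14 (frames 251748–269729) with 2737 frames into that block.
The block's first minute is 1800 frames and the rest 1798 each; 2737 frames reaches minute 1, so 14 × 18 + 1 × 2 = 254 labels have been skipped so far.
Adding those back, label number 254485 + 254 = 254739 at 30 labels/s is 8491 s + 9 f = 2 h 21 min 31 s frame 9, i.e. 02:21:31;09.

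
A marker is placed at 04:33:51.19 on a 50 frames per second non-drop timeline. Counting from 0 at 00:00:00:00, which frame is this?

Total seconds to the label: (4 × 3600 + 33 × 60 + 51) = 16431.
Frame index = 16431 × 50 + 19 = 821569.

821569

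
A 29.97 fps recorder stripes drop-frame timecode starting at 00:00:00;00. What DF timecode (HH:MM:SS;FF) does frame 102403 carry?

Each 10-minute DF block holds 10 × 60 × 30 − 9 × 2 = 17982 frames. 102403 ÷ 17982 → 5 full blocks, remainder 12493.
Within the partial block the first minute is 1800 frames and each further minute 1798, so 6 further minute boundaries passed. Total skipped labels = 18 × 5 + 2 × 6 = 102.
Non-drop label index = 102403 + 102 = 102505; at 30 labels/s that is 00:56:56:25, i.e. DF 00:56:56;25.

00:56:56;25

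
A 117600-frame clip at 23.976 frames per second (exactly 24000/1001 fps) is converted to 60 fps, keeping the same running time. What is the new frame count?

Target frames = source frames × (target rate / source rate) = 117600 × (60)/(24000/1001) = 117600 × 1001/400 = 294294.

294294 frames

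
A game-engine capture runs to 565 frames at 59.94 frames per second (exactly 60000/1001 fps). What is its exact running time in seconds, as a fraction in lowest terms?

113113/12000 seconds

Running time = 565 ÷ (60000/1001) = 565 × 1001/60000 = 113113/12000 s.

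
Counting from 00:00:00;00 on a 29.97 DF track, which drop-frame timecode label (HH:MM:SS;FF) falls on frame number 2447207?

Each 10-minute DF block holds 10 × 60 × 30 − 9 × 2 = 17982 frames. 2447207 ÷ 17982 → 136 full blocks, remainder 1655.
Within the partial block the first minute is 1800 frames and each further minute 1798, so 0 further minute boundaries passed. Total skipped labels = 18 × 136 + 2 × 0 = 2448.
Non-drop label index = 2447207 + 2448 = 2449655; at 30 labels/s that is 22:40:55:05, i.e. DF 22:40:55;05.

22:40:55;05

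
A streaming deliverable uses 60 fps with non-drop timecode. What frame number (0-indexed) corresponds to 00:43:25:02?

Total seconds to the label: (0 × 3600 + 43 × 60 + 25) = 2605.
Frame index = 2605 × 60 + 2 = 156302.

frame 156302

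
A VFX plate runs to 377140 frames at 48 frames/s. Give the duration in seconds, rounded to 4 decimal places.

Running time = 377140 × 1/48 = 94285/12 s ≈ 7857.0833 s.

7857.0833 seconds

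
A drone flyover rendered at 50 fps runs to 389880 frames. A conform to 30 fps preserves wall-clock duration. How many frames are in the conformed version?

233928 frames

Target frames = source frames × (target rate / source rate) = 389880 × (30)/(50) = 389880 × 3/5 = 233928.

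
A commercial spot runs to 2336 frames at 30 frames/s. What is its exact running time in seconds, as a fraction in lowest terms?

1168/15 seconds

Running time = 2336 ÷ (30) = 2336 × 1/30 = 1168/15 s.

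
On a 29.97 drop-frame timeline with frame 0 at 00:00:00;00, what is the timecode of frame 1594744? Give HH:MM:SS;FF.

14:46:51;10

Each 10-minute DF block holds 10 × 60 × 30 − 9 × 2 = 17982 frames. 1594744 ÷ 17982 → 88 full blocks, remainder 12328.
Within the partial block the first minute is 1800 frames and each further minute 1798, so 6 further minute boundaries passed. Total skipped labels = 18 × 88 + 2 × 6 = 1596.
Non-drop label index = 1594744 + 1596 = 1596340; at 30 labels/s that is 14:46:51:10, i.e. DF 14:46:51;10.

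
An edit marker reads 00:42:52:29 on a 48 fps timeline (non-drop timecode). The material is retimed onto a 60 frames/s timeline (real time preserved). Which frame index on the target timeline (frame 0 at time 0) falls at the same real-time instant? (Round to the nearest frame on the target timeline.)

Source frame index: (0×3600 + 42×60 + 52) × 48 + 29 = 123485.
Real time: 123485 / (48) = 123485/48 s.
Target frame: (123485/48) × (60) = 617425/4 ≈ 154356.250 → 154356.

frame 154356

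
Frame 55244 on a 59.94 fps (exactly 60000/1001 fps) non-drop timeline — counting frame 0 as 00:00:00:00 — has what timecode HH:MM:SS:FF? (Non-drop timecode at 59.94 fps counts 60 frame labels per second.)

55244 ÷ 60 = 920 full seconds, remainder 44 frames.
920 s = 0 h 15 min 20 s.
Timecode: 00:15:20:44.

00:15:20:44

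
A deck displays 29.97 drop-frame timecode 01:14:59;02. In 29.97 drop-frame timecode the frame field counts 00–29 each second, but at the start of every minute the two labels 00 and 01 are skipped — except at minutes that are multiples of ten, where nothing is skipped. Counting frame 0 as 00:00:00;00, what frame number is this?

Complete 10-minute blocks: 7, each 17982 frames → 125874.
Remaining 4 whole minutes in the current block: 1800 + 3 × 1798 = 7194 frames.
Within the current minute: 59 × 30 + 2 − 2 = 1770 (labels ;00/;01 skipped at this minute). Total = 125874 + 7194 + 1770 = 134838.

134838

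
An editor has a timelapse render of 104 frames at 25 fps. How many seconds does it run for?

Running time = 104 / (25) = 4.16 s.

4.16 seconds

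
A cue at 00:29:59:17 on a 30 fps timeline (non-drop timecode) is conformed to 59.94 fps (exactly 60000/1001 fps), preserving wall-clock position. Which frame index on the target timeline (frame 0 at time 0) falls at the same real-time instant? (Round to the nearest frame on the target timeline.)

frame 107866

Source frame index: (0×3600 + 29×60 + 59) × 30 + 17 = 53987.
Real time: 53987 / (30) = 53987/30 s.
Target frame: (53987/30) × (60000/1001) = 107974000/1001 ≈ 107866.134 → 107866.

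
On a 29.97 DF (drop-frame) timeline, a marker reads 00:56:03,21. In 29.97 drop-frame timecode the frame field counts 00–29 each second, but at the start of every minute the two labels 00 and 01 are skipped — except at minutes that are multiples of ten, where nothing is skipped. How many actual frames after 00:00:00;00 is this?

100809

Complete 10-minute blocks: 5, each 17982 frames → 89910.
Remaining 6 whole minutes in the current block: 1800 + 5 × 1798 = 10790 frames.
Within the current minute: 3 × 30 + 21 − 2 = 109 (labels ;00/;01 skipped at this minute). Total = 89910 + 10790 + 109 = 100809.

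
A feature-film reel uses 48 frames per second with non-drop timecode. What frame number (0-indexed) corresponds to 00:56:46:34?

frame 163522

Total seconds to the label: (0 × 3600 + 56 × 60 + 46) = 3406.
Frame index = 3406 × 48 + 34 = 163522.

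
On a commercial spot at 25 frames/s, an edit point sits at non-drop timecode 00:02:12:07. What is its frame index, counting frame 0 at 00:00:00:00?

frame 3307

Total seconds to the label: (0 × 3600 + 2 × 60 + 12) = 132.
Frame index = 132 × 25 + 7 = 3307.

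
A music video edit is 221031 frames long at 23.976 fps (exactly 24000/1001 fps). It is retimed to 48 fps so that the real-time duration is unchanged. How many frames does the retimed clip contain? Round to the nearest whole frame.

Frames at target rate = 221031 × (48) / (24000/1001) = 221252031/500 ≈ 442504.062.
Nearest whole frame: 442504.

442504 frames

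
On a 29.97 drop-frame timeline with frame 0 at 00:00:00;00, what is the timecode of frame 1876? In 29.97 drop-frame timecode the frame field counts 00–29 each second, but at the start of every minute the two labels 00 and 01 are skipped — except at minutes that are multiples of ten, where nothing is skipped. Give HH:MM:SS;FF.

Ten DF minutes hold 17982 frames, so frame 1876 lies in block 0 (frames 0–17981) with 1876 frames into that block.
The block's first minute is 1800 frames and the rest 1798 each; 1876 frames reaches minute 1, so 0 × 18 + 1 × 2 = 2 labels have been skipped so far.
Adding those back, label number 1876 + 2 = 1878 at 30 labels/s is 62 s + 18 f = 0 h 1 min 2 s frame 18, i.e. 00:01:02;18.

00:01:02;18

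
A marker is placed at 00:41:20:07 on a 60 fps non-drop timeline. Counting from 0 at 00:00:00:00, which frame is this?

Total seconds to the label: (0 × 3600 + 41 × 60 + 20) = 2480.
Frame index = 2480 × 60 + 7 = 148807.

frame 148807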